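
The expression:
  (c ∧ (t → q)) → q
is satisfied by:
  {t: True, q: True, c: False}
  {t: True, c: False, q: False}
  {q: True, c: False, t: False}
  {q: False, c: False, t: False}
  {t: True, q: True, c: True}
  {t: True, c: True, q: False}
  {q: True, c: True, t: False}


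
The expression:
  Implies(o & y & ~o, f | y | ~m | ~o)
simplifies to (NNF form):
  True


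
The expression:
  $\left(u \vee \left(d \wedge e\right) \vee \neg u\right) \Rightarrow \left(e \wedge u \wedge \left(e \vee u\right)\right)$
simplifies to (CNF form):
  $e \wedge u$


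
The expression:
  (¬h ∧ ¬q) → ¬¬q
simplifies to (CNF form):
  h ∨ q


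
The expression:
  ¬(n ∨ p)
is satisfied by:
  {n: False, p: False}


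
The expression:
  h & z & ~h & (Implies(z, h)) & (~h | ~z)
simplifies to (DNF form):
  False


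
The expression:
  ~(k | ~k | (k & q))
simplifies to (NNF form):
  False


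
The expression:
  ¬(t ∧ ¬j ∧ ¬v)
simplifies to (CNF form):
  j ∨ v ∨ ¬t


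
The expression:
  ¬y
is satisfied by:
  {y: False}


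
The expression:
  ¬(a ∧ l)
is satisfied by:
  {l: False, a: False}
  {a: True, l: False}
  {l: True, a: False}


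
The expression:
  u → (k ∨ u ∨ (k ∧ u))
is always true.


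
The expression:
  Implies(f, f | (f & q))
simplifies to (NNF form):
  True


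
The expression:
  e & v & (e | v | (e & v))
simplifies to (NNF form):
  e & v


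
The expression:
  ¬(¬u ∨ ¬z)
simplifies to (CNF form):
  u ∧ z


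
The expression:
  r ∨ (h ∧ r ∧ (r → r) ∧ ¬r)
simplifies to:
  r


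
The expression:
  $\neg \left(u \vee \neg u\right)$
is never true.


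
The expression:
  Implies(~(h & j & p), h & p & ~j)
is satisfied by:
  {h: True, p: True}


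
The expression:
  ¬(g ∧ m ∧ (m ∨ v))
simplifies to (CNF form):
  ¬g ∨ ¬m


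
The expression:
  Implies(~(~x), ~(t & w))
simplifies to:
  ~t | ~w | ~x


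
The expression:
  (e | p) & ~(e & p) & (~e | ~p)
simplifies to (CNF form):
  (e | p) & (e | ~e) & (p | ~p) & (~e | ~p)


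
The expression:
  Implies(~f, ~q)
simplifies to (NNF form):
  f | ~q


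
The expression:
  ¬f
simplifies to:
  ¬f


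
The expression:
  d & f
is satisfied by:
  {d: True, f: True}


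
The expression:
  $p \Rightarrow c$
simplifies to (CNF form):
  $c \vee \neg p$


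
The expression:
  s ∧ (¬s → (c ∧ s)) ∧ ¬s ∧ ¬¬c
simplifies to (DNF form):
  False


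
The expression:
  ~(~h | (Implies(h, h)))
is never true.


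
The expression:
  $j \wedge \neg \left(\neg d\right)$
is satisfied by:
  {j: True, d: True}


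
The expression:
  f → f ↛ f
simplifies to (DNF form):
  ¬f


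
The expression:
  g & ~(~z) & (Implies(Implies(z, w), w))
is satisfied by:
  {z: True, g: True}


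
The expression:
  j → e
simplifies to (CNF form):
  e ∨ ¬j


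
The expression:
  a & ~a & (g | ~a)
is never true.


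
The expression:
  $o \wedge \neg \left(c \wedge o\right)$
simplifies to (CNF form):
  $o \wedge \neg c$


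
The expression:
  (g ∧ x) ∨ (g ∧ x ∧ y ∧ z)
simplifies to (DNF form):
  g ∧ x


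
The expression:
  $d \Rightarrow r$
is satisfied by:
  {r: True, d: False}
  {d: False, r: False}
  {d: True, r: True}


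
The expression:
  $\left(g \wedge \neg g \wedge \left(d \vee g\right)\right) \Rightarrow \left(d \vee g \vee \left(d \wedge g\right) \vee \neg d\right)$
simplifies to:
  $\text{True}$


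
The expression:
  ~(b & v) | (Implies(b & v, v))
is always true.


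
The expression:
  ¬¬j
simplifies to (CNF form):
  j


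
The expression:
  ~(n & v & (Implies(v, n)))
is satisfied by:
  {v: False, n: False}
  {n: True, v: False}
  {v: True, n: False}


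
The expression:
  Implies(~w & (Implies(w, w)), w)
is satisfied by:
  {w: True}


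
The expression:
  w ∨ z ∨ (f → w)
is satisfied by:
  {z: True, w: True, f: False}
  {z: True, w: False, f: False}
  {w: True, z: False, f: False}
  {z: False, w: False, f: False}
  {f: True, z: True, w: True}
  {f: True, z: True, w: False}
  {f: True, w: True, z: False}


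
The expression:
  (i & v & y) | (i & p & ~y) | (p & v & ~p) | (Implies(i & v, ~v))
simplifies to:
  p | y | ~i | ~v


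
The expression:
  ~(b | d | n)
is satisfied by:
  {n: False, d: False, b: False}


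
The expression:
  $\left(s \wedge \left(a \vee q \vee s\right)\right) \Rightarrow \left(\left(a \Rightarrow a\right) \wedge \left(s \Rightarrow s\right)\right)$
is always true.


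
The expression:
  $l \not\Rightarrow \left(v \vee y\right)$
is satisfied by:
  {l: True, v: False, y: False}


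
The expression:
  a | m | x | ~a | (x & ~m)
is always true.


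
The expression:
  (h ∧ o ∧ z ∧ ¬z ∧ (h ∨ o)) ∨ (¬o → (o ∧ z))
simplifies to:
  o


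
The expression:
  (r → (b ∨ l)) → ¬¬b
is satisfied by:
  {r: True, b: True, l: False}
  {b: True, l: False, r: False}
  {r: True, b: True, l: True}
  {b: True, l: True, r: False}
  {r: True, l: False, b: False}


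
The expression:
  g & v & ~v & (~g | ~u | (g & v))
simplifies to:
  False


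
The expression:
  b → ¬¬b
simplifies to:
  True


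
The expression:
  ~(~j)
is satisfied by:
  {j: True}


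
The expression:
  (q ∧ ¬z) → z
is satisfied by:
  {z: True, q: False}
  {q: False, z: False}
  {q: True, z: True}


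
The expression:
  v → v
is always true.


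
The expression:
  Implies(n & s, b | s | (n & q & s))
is always true.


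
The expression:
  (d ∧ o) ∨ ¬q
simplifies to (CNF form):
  (d ∨ ¬q) ∧ (o ∨ ¬q)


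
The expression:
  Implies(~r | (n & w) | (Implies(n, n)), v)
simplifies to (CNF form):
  v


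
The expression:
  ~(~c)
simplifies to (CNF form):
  c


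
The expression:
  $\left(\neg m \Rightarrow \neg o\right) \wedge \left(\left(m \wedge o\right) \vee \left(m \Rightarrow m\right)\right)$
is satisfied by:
  {m: True, o: False}
  {o: False, m: False}
  {o: True, m: True}


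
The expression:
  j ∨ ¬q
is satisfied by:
  {j: True, q: False}
  {q: False, j: False}
  {q: True, j: True}


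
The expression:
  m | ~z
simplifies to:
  m | ~z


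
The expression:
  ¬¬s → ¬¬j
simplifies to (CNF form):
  j ∨ ¬s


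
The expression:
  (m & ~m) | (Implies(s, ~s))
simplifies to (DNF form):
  ~s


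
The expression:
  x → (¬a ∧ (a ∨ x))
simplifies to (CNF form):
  ¬a ∨ ¬x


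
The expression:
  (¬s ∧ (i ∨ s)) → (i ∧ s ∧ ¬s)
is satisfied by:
  {s: True, i: False}
  {i: False, s: False}
  {i: True, s: True}


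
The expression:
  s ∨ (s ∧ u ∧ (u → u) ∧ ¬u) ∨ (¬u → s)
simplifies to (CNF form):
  s ∨ u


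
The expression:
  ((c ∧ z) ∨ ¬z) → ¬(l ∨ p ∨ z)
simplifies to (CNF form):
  (z ∨ ¬l) ∧ (z ∨ ¬p) ∧ (¬c ∨ ¬z)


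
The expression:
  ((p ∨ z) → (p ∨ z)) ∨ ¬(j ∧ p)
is always true.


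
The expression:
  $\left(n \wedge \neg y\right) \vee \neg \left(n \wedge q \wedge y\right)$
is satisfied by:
  {y: False, n: False, q: False}
  {q: True, y: False, n: False}
  {n: True, y: False, q: False}
  {q: True, n: True, y: False}
  {y: True, q: False, n: False}
  {q: True, y: True, n: False}
  {n: True, y: True, q: False}


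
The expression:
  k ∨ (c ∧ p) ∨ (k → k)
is always true.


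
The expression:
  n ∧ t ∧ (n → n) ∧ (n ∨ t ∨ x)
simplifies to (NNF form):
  n ∧ t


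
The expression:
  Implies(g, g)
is always true.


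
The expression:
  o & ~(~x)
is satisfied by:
  {x: True, o: True}


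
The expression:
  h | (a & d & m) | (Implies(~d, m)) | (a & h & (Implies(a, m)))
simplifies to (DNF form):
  d | h | m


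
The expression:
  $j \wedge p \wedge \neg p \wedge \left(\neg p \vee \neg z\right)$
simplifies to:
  $\text{False}$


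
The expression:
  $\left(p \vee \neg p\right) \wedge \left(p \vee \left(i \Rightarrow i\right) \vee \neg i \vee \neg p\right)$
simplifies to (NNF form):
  $\text{True}$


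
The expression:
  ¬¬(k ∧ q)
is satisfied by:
  {q: True, k: True}


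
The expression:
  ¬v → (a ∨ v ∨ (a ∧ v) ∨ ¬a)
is always true.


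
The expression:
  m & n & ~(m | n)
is never true.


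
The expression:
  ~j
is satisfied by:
  {j: False}


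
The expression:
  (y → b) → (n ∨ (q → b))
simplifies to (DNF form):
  b ∨ n ∨ y ∨ ¬q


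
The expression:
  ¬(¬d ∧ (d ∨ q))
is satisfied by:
  {d: True, q: False}
  {q: False, d: False}
  {q: True, d: True}


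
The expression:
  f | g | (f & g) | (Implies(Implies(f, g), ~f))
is always true.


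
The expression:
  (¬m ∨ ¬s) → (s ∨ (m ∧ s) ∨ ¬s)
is always true.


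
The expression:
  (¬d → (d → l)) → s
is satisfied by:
  {s: True}


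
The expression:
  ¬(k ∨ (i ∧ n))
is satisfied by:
  {n: False, k: False, i: False}
  {i: True, n: False, k: False}
  {n: True, i: False, k: False}


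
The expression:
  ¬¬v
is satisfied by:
  {v: True}


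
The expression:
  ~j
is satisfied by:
  {j: False}


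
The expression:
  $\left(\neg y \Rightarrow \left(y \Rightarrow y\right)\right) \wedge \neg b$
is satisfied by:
  {b: False}


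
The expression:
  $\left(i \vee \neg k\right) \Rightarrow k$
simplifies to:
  $k$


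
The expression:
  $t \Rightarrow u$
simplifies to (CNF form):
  $u \vee \neg t$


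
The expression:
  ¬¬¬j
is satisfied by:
  {j: False}


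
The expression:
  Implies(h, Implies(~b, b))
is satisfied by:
  {b: True, h: False}
  {h: False, b: False}
  {h: True, b: True}


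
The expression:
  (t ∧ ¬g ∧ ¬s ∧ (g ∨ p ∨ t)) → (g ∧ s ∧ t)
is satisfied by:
  {s: True, g: True, t: False}
  {s: True, g: False, t: False}
  {g: True, s: False, t: False}
  {s: False, g: False, t: False}
  {t: True, s: True, g: True}
  {t: True, s: True, g: False}
  {t: True, g: True, s: False}


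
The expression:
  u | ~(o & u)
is always true.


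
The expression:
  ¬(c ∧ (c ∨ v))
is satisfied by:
  {c: False}


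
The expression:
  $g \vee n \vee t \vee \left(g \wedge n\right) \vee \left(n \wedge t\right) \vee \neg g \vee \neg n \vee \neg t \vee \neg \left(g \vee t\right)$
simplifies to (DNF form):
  $\text{True}$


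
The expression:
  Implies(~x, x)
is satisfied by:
  {x: True}


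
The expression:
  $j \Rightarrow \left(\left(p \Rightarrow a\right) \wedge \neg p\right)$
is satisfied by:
  {p: False, j: False}
  {j: True, p: False}
  {p: True, j: False}


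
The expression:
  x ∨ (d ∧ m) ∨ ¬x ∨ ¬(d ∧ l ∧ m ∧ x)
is always true.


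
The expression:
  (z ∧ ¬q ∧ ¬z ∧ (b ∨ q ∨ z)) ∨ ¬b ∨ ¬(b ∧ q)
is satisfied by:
  {q: False, b: False}
  {b: True, q: False}
  {q: True, b: False}


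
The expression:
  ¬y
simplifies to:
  ¬y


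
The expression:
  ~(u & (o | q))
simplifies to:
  ~u | (~o & ~q)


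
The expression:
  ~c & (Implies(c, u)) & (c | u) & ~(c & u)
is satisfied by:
  {u: True, c: False}


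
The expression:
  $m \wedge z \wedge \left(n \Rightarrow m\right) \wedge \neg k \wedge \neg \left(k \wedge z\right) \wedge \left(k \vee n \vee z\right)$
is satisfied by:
  {z: True, m: True, k: False}


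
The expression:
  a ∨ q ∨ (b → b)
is always true.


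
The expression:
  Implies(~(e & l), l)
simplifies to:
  l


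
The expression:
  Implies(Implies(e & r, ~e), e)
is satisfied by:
  {e: True}


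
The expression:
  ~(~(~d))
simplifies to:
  ~d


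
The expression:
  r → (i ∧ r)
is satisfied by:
  {i: True, r: False}
  {r: False, i: False}
  {r: True, i: True}


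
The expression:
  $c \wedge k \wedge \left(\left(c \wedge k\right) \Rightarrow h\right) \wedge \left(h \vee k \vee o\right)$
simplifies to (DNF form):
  $c \wedge h \wedge k$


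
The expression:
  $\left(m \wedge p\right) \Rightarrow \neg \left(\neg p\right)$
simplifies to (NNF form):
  $\text{True}$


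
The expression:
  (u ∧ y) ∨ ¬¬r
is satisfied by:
  {r: True, u: True, y: True}
  {r: True, u: True, y: False}
  {r: True, y: True, u: False}
  {r: True, y: False, u: False}
  {u: True, y: True, r: False}


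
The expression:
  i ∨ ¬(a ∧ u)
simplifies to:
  i ∨ ¬a ∨ ¬u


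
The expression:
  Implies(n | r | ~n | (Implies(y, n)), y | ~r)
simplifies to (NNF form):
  y | ~r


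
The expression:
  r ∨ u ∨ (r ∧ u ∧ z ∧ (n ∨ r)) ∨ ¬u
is always true.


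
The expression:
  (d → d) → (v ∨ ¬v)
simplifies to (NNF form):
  True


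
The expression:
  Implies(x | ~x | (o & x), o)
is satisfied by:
  {o: True}


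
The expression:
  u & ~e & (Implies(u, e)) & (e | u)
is never true.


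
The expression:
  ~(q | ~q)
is never true.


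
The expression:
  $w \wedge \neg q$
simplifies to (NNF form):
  $w \wedge \neg q$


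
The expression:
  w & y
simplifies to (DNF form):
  w & y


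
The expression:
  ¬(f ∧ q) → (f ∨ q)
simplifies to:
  f ∨ q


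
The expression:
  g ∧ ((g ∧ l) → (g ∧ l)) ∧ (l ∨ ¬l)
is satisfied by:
  {g: True}


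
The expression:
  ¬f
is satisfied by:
  {f: False}


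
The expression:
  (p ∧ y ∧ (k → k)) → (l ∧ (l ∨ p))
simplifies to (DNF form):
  l ∨ ¬p ∨ ¬y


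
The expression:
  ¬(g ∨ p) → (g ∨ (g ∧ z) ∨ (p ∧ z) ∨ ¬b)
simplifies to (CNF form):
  g ∨ p ∨ ¬b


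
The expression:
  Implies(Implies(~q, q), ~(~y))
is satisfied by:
  {y: True, q: False}
  {q: False, y: False}
  {q: True, y: True}


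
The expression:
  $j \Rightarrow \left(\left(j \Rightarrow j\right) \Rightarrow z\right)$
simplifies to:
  $z \vee \neg j$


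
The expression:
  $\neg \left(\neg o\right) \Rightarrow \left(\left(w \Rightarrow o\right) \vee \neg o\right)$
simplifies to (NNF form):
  $\text{True}$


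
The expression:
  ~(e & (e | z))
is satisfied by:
  {e: False}


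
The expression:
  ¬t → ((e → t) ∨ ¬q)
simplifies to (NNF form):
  t ∨ ¬e ∨ ¬q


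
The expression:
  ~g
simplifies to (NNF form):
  ~g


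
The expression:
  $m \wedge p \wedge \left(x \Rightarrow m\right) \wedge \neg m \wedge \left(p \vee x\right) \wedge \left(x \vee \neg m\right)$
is never true.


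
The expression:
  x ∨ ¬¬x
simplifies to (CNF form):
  x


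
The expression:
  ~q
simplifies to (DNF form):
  ~q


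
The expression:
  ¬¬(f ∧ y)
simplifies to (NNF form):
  f ∧ y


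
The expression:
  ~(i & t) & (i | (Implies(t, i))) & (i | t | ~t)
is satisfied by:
  {t: False}


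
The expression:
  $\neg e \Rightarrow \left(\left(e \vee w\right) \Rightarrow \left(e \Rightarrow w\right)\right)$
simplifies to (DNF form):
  $\text{True}$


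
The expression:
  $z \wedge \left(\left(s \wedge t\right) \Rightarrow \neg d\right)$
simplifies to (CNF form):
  $z \wedge \left(\neg d \vee \neg s \vee \neg t\right)$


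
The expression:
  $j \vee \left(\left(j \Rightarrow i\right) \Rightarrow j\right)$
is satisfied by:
  {j: True}


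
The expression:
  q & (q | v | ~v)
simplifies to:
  q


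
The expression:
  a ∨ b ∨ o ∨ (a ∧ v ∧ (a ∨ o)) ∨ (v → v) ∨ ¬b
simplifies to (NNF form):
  True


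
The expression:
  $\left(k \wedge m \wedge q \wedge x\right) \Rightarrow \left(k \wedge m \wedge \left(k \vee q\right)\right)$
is always true.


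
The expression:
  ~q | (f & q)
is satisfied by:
  {f: True, q: False}
  {q: False, f: False}
  {q: True, f: True}


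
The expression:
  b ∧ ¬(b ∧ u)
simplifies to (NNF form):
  b ∧ ¬u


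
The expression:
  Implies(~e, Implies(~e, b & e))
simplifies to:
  e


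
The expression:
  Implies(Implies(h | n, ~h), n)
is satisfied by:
  {n: True, h: True}
  {n: True, h: False}
  {h: True, n: False}


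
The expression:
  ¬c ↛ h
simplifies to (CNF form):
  h ∨ ¬c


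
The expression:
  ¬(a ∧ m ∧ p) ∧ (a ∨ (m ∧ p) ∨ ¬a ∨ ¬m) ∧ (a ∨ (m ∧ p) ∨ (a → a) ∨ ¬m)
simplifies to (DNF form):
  ¬a ∨ ¬m ∨ ¬p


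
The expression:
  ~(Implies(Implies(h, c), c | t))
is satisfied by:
  {h: False, t: False, c: False}


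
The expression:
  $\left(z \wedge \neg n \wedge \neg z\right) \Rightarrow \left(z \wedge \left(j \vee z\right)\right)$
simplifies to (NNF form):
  $\text{True}$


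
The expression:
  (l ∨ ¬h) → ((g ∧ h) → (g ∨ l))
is always true.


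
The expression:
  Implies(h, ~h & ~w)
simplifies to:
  ~h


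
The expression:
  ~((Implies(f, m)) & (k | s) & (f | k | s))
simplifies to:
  (f | ~k) & (f | ~s) & (~k | ~m) & (~m | ~s)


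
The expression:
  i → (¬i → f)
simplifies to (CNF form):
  True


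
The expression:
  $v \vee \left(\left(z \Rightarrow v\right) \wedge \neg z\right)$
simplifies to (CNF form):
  $v \vee \neg z$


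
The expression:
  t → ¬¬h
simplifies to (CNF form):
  h ∨ ¬t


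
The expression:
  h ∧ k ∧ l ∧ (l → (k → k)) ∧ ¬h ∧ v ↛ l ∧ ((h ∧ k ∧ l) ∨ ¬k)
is never true.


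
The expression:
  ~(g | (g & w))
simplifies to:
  ~g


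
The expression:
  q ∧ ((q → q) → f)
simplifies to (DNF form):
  f ∧ q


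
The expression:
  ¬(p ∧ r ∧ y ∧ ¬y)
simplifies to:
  True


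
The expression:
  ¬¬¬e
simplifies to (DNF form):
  ¬e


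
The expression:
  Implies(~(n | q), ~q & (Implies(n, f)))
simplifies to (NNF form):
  True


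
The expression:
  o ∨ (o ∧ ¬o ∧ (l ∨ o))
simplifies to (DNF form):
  o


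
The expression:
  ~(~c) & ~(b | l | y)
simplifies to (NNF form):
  c & ~b & ~l & ~y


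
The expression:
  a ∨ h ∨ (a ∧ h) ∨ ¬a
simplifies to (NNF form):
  True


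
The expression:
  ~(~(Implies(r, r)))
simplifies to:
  True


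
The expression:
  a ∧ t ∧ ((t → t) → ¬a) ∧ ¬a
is never true.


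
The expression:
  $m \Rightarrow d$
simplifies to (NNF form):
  $d \vee \neg m$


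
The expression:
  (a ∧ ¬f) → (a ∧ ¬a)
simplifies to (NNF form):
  f ∨ ¬a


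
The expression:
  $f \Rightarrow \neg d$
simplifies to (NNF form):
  $\neg d \vee \neg f$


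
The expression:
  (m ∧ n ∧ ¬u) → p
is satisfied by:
  {p: True, u: True, m: False, n: False}
  {p: True, m: False, u: False, n: False}
  {u: True, p: False, m: False, n: False}
  {p: False, m: False, u: False, n: False}
  {n: True, p: True, u: True, m: False}
  {n: True, p: True, m: False, u: False}
  {n: True, u: True, p: False, m: False}
  {n: True, p: False, m: False, u: False}
  {p: True, m: True, u: True, n: False}
  {p: True, m: True, n: False, u: False}
  {m: True, u: True, n: False, p: False}
  {m: True, n: False, u: False, p: False}
  {p: True, m: True, n: True, u: True}
  {p: True, m: True, n: True, u: False}
  {m: True, n: True, u: True, p: False}


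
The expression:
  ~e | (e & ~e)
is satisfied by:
  {e: False}


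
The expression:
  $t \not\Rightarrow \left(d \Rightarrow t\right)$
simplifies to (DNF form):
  $\text{False}$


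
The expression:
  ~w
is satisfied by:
  {w: False}


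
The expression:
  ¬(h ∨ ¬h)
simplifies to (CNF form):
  False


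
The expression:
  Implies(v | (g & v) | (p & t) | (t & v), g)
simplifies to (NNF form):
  g | (~p & ~v) | (~t & ~v)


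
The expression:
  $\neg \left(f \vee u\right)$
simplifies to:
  $\neg f \wedge \neg u$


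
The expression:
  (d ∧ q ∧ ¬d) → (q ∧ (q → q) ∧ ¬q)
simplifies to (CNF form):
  True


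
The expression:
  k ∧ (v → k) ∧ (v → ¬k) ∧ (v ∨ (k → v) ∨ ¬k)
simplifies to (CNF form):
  False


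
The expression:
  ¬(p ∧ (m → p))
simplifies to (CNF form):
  ¬p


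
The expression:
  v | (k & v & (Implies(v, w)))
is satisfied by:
  {v: True}


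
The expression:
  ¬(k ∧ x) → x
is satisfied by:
  {x: True}


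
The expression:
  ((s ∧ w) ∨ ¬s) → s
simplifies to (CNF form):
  s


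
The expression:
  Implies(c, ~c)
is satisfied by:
  {c: False}


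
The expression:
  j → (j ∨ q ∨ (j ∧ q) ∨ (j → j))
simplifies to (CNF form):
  True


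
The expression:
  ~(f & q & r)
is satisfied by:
  {q: False, r: False, f: False}
  {f: True, q: False, r: False}
  {r: True, q: False, f: False}
  {f: True, r: True, q: False}
  {q: True, f: False, r: False}
  {f: True, q: True, r: False}
  {r: True, q: True, f: False}


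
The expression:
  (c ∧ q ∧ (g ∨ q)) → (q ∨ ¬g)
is always true.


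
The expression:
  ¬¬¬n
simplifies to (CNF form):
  ¬n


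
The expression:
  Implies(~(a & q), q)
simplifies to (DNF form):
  q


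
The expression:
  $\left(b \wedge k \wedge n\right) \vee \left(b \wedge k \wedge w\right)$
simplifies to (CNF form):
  $b \wedge k \wedge \left(n \vee w\right)$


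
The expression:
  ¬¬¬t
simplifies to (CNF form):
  ¬t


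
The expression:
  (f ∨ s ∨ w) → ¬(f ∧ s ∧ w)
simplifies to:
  ¬f ∨ ¬s ∨ ¬w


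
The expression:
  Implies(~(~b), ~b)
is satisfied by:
  {b: False}


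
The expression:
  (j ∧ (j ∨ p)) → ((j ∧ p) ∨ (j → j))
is always true.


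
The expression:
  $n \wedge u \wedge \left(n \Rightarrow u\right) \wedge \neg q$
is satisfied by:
  {u: True, n: True, q: False}


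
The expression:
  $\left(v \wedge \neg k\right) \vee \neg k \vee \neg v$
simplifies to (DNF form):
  $\neg k \vee \neg v$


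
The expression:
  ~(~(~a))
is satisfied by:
  {a: False}


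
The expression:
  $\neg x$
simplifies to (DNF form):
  $\neg x$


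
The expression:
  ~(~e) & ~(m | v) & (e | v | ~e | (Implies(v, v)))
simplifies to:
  e & ~m & ~v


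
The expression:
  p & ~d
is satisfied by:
  {p: True, d: False}


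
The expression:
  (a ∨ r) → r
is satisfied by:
  {r: True, a: False}
  {a: False, r: False}
  {a: True, r: True}


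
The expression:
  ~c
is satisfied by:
  {c: False}


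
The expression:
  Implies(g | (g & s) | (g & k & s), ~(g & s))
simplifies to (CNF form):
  ~g | ~s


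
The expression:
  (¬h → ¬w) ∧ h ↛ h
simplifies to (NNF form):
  False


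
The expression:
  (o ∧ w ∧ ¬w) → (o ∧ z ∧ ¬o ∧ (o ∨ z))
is always true.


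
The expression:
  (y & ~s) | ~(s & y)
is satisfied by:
  {s: False, y: False}
  {y: True, s: False}
  {s: True, y: False}


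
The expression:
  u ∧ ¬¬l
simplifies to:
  l ∧ u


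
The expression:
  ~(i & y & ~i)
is always true.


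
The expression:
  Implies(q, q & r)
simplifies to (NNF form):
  r | ~q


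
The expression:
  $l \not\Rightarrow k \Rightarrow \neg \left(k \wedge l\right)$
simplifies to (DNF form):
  $\text{True}$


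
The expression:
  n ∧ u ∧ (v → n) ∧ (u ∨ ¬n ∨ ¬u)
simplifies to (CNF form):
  n ∧ u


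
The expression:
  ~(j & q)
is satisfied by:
  {q: False, j: False}
  {j: True, q: False}
  {q: True, j: False}


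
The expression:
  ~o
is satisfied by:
  {o: False}


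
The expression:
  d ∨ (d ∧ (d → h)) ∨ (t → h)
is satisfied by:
  {d: True, h: True, t: False}
  {d: True, h: False, t: False}
  {h: True, d: False, t: False}
  {d: False, h: False, t: False}
  {d: True, t: True, h: True}
  {d: True, t: True, h: False}
  {t: True, h: True, d: False}


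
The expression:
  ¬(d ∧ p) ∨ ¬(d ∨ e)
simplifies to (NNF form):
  ¬d ∨ ¬p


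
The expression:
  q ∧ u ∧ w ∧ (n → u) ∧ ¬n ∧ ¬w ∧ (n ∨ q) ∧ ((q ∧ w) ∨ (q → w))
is never true.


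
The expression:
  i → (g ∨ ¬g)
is always true.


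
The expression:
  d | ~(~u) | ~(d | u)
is always true.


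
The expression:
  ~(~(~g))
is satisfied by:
  {g: False}


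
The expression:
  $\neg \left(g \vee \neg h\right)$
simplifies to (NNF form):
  $h \wedge \neg g$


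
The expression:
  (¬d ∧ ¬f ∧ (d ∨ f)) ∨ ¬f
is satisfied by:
  {f: False}


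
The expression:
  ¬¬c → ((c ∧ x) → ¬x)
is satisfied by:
  {c: False, x: False}
  {x: True, c: False}
  {c: True, x: False}


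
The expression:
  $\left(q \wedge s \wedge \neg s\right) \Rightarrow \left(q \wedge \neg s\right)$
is always true.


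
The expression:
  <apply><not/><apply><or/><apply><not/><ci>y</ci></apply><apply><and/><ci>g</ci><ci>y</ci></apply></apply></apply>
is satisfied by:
  {y: True, g: False}


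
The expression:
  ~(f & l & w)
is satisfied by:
  {l: False, w: False, f: False}
  {f: True, l: False, w: False}
  {w: True, l: False, f: False}
  {f: True, w: True, l: False}
  {l: True, f: False, w: False}
  {f: True, l: True, w: False}
  {w: True, l: True, f: False}


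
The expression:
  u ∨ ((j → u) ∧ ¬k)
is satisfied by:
  {u: True, k: False, j: False}
  {j: True, u: True, k: False}
  {u: True, k: True, j: False}
  {j: True, u: True, k: True}
  {j: False, k: False, u: False}


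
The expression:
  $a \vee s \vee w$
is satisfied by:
  {s: True, a: True, w: True}
  {s: True, a: True, w: False}
  {s: True, w: True, a: False}
  {s: True, w: False, a: False}
  {a: True, w: True, s: False}
  {a: True, w: False, s: False}
  {w: True, a: False, s: False}


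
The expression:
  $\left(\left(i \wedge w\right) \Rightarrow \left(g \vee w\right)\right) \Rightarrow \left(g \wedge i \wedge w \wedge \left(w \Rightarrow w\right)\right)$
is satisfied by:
  {i: True, w: True, g: True}


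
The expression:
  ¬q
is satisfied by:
  {q: False}


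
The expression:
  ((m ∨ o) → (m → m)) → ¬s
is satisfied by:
  {s: False}


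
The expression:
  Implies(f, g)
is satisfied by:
  {g: True, f: False}
  {f: False, g: False}
  {f: True, g: True}


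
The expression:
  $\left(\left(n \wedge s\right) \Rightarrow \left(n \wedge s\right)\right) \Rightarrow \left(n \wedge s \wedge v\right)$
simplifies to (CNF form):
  $n \wedge s \wedge v$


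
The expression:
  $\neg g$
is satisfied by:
  {g: False}


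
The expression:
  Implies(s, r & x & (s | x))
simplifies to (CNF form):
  (r | ~s) & (x | ~s)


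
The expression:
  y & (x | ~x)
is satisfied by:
  {y: True}


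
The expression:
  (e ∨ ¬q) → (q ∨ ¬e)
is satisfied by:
  {q: True, e: False}
  {e: False, q: False}
  {e: True, q: True}


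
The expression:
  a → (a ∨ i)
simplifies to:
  True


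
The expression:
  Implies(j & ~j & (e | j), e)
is always true.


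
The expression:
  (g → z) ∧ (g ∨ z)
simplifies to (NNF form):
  z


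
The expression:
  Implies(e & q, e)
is always true.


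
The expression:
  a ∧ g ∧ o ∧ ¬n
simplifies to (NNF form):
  a ∧ g ∧ o ∧ ¬n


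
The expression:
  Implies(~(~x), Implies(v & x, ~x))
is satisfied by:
  {v: False, x: False}
  {x: True, v: False}
  {v: True, x: False}


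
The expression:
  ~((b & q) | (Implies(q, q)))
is never true.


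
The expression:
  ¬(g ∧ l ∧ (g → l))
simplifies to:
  ¬g ∨ ¬l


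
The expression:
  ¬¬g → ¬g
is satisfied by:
  {g: False}


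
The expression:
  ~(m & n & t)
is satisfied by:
  {m: False, t: False, n: False}
  {n: True, m: False, t: False}
  {t: True, m: False, n: False}
  {n: True, t: True, m: False}
  {m: True, n: False, t: False}
  {n: True, m: True, t: False}
  {t: True, m: True, n: False}


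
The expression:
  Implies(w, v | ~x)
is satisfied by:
  {v: True, w: False, x: False}
  {w: False, x: False, v: False}
  {x: True, v: True, w: False}
  {x: True, w: False, v: False}
  {v: True, w: True, x: False}
  {w: True, v: False, x: False}
  {x: True, w: True, v: True}


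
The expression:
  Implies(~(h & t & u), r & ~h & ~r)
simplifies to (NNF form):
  h & t & u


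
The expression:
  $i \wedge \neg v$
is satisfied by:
  {i: True, v: False}


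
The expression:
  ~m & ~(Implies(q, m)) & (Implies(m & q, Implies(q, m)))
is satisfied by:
  {q: True, m: False}


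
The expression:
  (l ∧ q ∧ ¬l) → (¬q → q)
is always true.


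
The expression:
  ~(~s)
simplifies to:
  s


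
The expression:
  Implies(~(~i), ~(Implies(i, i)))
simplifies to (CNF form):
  ~i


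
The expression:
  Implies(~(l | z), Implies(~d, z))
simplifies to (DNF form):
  d | l | z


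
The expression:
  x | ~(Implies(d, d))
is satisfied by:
  {x: True}


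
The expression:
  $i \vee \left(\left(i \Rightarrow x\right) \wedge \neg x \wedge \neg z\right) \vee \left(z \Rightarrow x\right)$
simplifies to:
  $i \vee x \vee \neg z$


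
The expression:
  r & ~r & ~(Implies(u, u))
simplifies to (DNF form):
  False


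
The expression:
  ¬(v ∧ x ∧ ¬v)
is always true.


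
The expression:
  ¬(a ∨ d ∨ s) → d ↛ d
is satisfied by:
  {a: True, d: True, s: True}
  {a: True, d: True, s: False}
  {a: True, s: True, d: False}
  {a: True, s: False, d: False}
  {d: True, s: True, a: False}
  {d: True, s: False, a: False}
  {s: True, d: False, a: False}


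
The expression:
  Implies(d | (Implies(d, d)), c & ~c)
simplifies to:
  False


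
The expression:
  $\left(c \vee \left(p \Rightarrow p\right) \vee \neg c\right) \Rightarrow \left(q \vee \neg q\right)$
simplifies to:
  $\text{True}$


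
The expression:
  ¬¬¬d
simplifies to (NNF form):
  ¬d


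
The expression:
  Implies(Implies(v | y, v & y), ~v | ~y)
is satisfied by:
  {v: False, y: False}
  {y: True, v: False}
  {v: True, y: False}


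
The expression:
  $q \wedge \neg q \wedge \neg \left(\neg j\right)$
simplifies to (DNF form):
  $\text{False}$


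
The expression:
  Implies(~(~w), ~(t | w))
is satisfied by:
  {w: False}


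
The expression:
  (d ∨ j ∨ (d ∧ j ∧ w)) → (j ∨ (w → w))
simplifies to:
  True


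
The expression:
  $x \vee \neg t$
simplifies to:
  $x \vee \neg t$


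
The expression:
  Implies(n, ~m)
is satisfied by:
  {m: False, n: False}
  {n: True, m: False}
  {m: True, n: False}


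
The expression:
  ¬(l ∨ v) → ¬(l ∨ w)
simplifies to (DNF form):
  l ∨ v ∨ ¬w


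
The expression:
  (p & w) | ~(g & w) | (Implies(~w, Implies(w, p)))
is always true.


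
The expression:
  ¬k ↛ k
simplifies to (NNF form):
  ¬k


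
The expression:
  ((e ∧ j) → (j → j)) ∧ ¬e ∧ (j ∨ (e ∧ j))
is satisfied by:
  {j: True, e: False}


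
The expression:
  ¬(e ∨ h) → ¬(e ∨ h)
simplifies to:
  True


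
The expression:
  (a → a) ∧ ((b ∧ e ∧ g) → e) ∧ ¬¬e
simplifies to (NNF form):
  e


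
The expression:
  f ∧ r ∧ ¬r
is never true.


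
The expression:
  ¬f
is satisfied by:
  {f: False}


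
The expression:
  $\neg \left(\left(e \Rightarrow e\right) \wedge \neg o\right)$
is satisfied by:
  {o: True}


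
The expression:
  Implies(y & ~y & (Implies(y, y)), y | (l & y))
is always true.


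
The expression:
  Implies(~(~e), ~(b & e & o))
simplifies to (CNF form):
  ~b | ~e | ~o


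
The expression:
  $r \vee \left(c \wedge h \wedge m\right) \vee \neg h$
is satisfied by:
  {r: True, c: True, m: True, h: False}
  {r: True, c: True, m: False, h: False}
  {r: True, m: True, h: False, c: False}
  {r: True, m: False, h: False, c: False}
  {c: True, m: True, h: False, r: False}
  {c: True, m: False, h: False, r: False}
  {m: True, c: False, h: False, r: False}
  {m: False, c: False, h: False, r: False}
  {r: True, c: True, h: True, m: True}
  {r: True, c: True, h: True, m: False}
  {r: True, h: True, m: True, c: False}
  {r: True, h: True, m: False, c: False}
  {c: True, h: True, m: True, r: False}


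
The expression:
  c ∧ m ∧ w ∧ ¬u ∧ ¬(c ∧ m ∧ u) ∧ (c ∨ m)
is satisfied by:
  {c: True, m: True, w: True, u: False}


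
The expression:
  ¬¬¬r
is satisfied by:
  {r: False}


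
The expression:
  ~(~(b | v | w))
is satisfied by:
  {b: True, v: True, w: True}
  {b: True, v: True, w: False}
  {b: True, w: True, v: False}
  {b: True, w: False, v: False}
  {v: True, w: True, b: False}
  {v: True, w: False, b: False}
  {w: True, v: False, b: False}


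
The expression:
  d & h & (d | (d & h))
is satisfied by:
  {h: True, d: True}


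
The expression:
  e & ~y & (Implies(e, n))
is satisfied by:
  {e: True, n: True, y: False}


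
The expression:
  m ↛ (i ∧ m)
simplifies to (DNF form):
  m ∧ ¬i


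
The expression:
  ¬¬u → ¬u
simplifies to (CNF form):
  ¬u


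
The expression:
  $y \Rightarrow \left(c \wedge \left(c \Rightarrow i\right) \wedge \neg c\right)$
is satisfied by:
  {y: False}


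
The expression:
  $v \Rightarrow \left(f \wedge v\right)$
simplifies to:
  $f \vee \neg v$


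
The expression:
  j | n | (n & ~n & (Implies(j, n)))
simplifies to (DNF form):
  j | n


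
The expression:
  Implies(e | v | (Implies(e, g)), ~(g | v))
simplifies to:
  ~g & ~v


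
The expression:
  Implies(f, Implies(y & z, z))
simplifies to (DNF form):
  True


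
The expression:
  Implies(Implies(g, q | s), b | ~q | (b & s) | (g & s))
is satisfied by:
  {b: True, s: True, g: True, q: False}
  {b: True, s: True, g: False, q: False}
  {b: True, g: True, s: False, q: False}
  {b: True, g: False, s: False, q: False}
  {s: True, g: True, b: False, q: False}
  {s: True, b: False, g: False, q: False}
  {s: False, g: True, b: False, q: False}
  {s: False, b: False, g: False, q: False}
  {b: True, q: True, s: True, g: True}
  {b: True, q: True, s: True, g: False}
  {b: True, q: True, g: True, s: False}
  {b: True, q: True, g: False, s: False}
  {q: True, s: True, g: True, b: False}


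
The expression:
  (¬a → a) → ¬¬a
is always true.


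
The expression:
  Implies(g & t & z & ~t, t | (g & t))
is always true.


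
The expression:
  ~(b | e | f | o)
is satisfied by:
  {e: False, o: False, f: False, b: False}


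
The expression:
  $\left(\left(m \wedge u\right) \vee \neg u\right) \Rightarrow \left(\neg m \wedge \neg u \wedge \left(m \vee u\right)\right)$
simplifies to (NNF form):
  $u \wedge \neg m$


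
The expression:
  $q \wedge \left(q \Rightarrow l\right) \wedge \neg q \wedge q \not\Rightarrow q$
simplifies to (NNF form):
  $\text{False}$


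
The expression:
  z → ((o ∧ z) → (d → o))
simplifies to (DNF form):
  True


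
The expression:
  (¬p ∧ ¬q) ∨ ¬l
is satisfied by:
  {p: False, l: False, q: False}
  {q: True, p: False, l: False}
  {p: True, q: False, l: False}
  {q: True, p: True, l: False}
  {l: True, q: False, p: False}


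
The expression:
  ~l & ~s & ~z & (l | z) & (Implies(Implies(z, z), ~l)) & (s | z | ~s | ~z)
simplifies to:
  False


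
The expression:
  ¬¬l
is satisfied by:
  {l: True}


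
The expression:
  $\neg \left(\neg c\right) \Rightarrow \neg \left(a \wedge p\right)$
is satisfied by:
  {p: False, c: False, a: False}
  {a: True, p: False, c: False}
  {c: True, p: False, a: False}
  {a: True, c: True, p: False}
  {p: True, a: False, c: False}
  {a: True, p: True, c: False}
  {c: True, p: True, a: False}


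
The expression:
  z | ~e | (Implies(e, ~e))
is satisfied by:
  {z: True, e: False}
  {e: False, z: False}
  {e: True, z: True}


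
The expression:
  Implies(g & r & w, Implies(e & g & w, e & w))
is always true.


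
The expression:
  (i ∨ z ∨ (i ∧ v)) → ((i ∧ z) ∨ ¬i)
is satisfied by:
  {z: True, i: False}
  {i: False, z: False}
  {i: True, z: True}


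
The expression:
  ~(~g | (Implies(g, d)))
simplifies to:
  g & ~d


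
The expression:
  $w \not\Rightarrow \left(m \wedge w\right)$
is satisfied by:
  {w: True, m: False}


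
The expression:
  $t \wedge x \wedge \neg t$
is never true.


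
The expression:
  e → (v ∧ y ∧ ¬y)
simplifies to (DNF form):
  ¬e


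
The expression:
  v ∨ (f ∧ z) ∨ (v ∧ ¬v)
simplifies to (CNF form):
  (f ∨ v) ∧ (v ∨ z)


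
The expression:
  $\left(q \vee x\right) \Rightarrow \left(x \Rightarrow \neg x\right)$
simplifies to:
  $\neg x$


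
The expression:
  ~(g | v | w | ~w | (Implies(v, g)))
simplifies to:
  False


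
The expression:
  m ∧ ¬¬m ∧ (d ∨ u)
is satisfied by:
  {m: True, d: True, u: True}
  {m: True, d: True, u: False}
  {m: True, u: True, d: False}


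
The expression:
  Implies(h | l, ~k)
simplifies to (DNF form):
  ~k | (~h & ~l)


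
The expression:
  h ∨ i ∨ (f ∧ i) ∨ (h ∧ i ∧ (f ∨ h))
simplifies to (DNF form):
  h ∨ i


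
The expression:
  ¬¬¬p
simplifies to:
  ¬p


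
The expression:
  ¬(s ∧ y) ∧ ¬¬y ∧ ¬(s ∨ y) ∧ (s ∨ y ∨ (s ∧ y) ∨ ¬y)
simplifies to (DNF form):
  False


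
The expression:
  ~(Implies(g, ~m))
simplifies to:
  g & m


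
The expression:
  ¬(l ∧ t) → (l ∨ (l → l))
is always true.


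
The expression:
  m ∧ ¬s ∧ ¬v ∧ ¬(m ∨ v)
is never true.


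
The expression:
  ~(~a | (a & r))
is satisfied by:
  {a: True, r: False}


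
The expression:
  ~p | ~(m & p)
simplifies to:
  ~m | ~p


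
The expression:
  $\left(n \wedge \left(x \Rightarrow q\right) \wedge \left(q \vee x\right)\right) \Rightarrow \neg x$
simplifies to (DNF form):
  $\neg n \vee \neg q \vee \neg x$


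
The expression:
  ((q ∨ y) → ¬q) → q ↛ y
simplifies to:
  q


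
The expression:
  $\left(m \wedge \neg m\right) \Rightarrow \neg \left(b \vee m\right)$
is always true.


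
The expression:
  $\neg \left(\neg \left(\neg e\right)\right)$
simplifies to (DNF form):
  $\neg e$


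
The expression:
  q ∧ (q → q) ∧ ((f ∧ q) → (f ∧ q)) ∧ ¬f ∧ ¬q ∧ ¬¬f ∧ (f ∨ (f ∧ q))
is never true.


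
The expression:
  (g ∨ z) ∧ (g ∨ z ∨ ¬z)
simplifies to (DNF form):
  g ∨ z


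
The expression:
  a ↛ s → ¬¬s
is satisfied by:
  {s: True, a: False}
  {a: False, s: False}
  {a: True, s: True}


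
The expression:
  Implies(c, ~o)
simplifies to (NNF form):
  ~c | ~o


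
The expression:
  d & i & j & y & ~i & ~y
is never true.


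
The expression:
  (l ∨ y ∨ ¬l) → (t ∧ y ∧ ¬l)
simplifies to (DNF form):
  t ∧ y ∧ ¬l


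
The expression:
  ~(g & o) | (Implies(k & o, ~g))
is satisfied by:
  {g: False, k: False, o: False}
  {o: True, g: False, k: False}
  {k: True, g: False, o: False}
  {o: True, k: True, g: False}
  {g: True, o: False, k: False}
  {o: True, g: True, k: False}
  {k: True, g: True, o: False}
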